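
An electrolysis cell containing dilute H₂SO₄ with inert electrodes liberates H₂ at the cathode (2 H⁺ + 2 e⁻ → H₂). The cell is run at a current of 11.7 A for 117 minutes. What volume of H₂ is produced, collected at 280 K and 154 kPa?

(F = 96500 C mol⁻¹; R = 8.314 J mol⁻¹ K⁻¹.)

Q = I·t = 11.70 A × 7020.0 s = 82130 C.
n(e⁻) = Q/F = 82130 / 96500 = 0.8511 mol.
2 electrons are transferred per H₂ molecule, so n(H₂) = 0.8511 / 2 = 0.4256 mol.
V = nRT/P = (0.4256 × 8.314 × 280) / (154 × 10³ Pa) = 0.00643 m³ = 6.43 L.

6.43 L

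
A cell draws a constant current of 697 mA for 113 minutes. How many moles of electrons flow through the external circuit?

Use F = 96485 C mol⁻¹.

0.0490 mol

Q = I·t = 0.6970 A × 6780.0 s = 4726 C.
n(e⁻) = Q/F = 4726 / 96485 = 0.0490 mol.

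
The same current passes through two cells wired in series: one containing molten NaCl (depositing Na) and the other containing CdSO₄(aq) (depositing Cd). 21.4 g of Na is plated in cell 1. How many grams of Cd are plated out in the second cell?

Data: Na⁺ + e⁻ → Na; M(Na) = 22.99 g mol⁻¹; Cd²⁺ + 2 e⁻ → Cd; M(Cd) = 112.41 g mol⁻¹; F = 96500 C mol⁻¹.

52.3 g

n(Na) = 21.4 / 22.99 = 0.9308 mol.
Since Na⁺ + e⁻ → Na, n(e⁻) passed = 1 × 0.9308 = 0.9308 mol.
Cells in series carry the same charge, so the same 0.9308 mol of electrons passes through cell 2.
Cd²⁺ + 2 e⁻ → Cd, so n(Cd) = 0.9308 / 2 = 0.4654 mol.
m(Cd) = 0.4654 × 112.41 = 52.3 g.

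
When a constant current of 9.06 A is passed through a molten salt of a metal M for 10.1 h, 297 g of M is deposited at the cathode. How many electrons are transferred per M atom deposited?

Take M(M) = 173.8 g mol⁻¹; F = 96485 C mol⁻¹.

2

Q = I·t = 9.060 A × 36360 s = 329400 C, so n(e⁻) = 329400/96485 = 3.414 mol.
n(M) deposited = 297 / 173.8 = 1.709 mol.
Electrons per atom = n(e⁻)/n(M) = 3.414 / 1.709 = 2.00 ≈ 2, so the ion is M²⁺.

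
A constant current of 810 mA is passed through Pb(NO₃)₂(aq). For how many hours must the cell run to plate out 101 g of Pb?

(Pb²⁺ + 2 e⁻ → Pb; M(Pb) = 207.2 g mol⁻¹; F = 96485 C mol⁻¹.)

32.3 h

n(Pb) = m/M = 101 / 207.2 = 0.4875 mol.
Each Pb atom requires 2 electrons, so n(e⁻) = 2 × 0.4875 = 0.9749 mol.
Q = n(e⁻)·F = 0.9749 × 96485 = 94060 C.
t = Q/I = 94060 / 0.8100 A = 116100 s = 32.3 h.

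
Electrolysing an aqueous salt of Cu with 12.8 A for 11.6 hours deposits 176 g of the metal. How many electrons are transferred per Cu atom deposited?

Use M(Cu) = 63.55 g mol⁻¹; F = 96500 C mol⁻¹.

Q = I·t = 12.80 A × 41760 s = 534500 C, so n(e⁻) = 534500/96500 = 5.539 mol.
n(Cu) deposited = 176 / 63.55 = 2.769 mol.
Electrons per atom = n(e⁻)/n(Cu) = 5.539 / 2.769 = 2.00 ≈ 2, so the ion is Cu²⁺.

2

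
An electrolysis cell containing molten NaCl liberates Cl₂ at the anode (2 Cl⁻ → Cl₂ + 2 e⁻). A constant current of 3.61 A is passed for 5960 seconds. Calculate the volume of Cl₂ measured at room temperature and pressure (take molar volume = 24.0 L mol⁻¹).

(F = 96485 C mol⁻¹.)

Q = I·t = 3.610 A × 5960.0 s = 21520 C.
n(e⁻) = Q/F = 21520 / 96485 = 0.2230 mol.
2 electrons are transferred per Cl₂ molecule, so n(Cl₂) = 0.2230 / 2 = 0.1115 mol.
V = n × V_m = 0.1115 × 24.0 = 2.68 L.

2.68 L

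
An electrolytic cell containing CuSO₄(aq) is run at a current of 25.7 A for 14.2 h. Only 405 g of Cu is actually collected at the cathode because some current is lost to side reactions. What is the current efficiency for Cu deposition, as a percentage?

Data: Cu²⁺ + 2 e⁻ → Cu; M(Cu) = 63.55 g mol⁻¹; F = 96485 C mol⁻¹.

Q = I·t = 25.70 × 51120 = 1314000 C; n(e⁻) = 1314000/96485 = 13.62 mol.
Theoretical n(Cu) = n(e⁻)/2 = 6.808 mol, i.e. m_theo = 6.808 × 63.55 = 432.7 g.
Efficiency = m_actual / m_theo = 405 / 432.7 = 93.6 %.

93.6 %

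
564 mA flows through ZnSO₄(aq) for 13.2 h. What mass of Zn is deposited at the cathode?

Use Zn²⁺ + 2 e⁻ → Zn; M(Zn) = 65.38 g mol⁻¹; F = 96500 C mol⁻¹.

Q = I·t = 0.5640 A × 47520 s = 26800 C.
n(e⁻) = Q/F = 26800 / 96500 = 0.2777 mol.
Zn²⁺ + 2 e⁻ → Zn, so n(Zn) = n(e⁻)/2 = 0.1389 mol.
m = n·M = 0.1389 × 65.38 = 9.08 g.

9.08 g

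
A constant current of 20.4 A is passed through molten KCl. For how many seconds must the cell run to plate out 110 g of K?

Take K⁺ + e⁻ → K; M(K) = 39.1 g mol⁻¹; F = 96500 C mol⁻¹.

n(K) = m/M = 110 / 39.1 = 2.813 mol.
Each K atom requires 1 electron, so n(e⁻) = 1 × 2.813 = 2.813 mol.
Q = n(e⁻)·F = 2.813 × 96500 = 271500 C.
t = Q/I = 271500 / 20.40 A = 13310 s.

13300 s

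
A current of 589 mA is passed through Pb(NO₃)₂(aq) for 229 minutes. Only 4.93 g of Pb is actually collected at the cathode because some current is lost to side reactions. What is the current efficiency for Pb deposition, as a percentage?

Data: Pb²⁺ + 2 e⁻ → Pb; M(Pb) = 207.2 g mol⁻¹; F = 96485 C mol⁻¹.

Q = I·t = 0.5890 × 13740 = 8093 C; n(e⁻) = 8093/96485 = 0.08388 mol.
Theoretical n(Pb) = n(e⁻)/2 = 0.04194 mol, i.e. m_theo = 0.04194 × 207.2 = 8.690 g.
Efficiency = m_actual / m_theo = 4.93 / 8.690 = 56.7 %.

56.7 %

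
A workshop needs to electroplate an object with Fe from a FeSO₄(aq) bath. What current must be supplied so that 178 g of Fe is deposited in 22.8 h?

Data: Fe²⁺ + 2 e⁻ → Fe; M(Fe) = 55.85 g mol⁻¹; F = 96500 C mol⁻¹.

7.49 A

n(Fe) = 178 / 55.85 = 3.187 mol.
n(e⁻) = 2 × 3.187 = 6.374 mol.
Q = n(e⁻)·F = 6.374 × 96500 = 615100 C.
I = Q/t = 615100 / 82080 s = 7.49 A.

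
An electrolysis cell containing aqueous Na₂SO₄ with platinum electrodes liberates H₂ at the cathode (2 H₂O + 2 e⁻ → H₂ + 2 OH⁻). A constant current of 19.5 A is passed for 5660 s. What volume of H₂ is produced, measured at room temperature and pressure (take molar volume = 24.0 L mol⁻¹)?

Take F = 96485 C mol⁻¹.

Q = I·t = 19.50 A × 5660.0 s = 110400 C.
n(e⁻) = Q/F = 110400 / 96485 = 1.144 mol.
2 electrons are transferred per H₂ molecule, so n(H₂) = 1.144 / 2 = 0.5720 mol.
V = n × V_m = 0.5720 × 24.0 = 13.7 L.

13.7 L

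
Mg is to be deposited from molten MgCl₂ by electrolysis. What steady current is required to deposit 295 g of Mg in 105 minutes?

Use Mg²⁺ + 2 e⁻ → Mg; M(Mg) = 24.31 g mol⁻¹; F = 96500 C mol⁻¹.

n(Mg) = 295 / 24.31 = 12.13 mol.
n(e⁻) = 2 × 12.13 = 24.27 mol.
Q = n(e⁻)·F = 24.27 × 96500 = 2342000 C.
I = Q/t = 2342000 / 6300.0 s = 372 A.

372 A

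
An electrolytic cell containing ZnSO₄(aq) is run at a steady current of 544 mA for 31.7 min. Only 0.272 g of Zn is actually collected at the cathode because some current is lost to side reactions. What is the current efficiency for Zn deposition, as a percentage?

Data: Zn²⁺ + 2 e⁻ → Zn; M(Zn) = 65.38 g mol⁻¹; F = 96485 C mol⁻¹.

77.6 %

Q = I·t = 0.5440 × 1902.0 = 1035 C; n(e⁻) = 1035/96485 = 0.01072 mol.
Theoretical n(Zn) = n(e⁻)/2 = 0.005362 mol, i.e. m_theo = 0.005362 × 65.38 = 0.3506 g.
Efficiency = m_actual / m_theo = 0.272 / 0.3506 = 77.6 %.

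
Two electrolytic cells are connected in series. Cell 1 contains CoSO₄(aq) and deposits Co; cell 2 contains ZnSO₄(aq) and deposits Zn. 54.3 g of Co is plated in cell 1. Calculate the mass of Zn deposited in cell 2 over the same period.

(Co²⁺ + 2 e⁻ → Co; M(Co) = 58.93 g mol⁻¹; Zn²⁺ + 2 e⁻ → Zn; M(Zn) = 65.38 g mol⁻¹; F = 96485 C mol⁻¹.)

n(Co) = 54.3 / 58.93 = 0.9214 mol.
Since Co²⁺ + 2 e⁻ → Co, n(e⁻) passed = 2 × 0.9214 = 1.843 mol.
Cells in series carry the same charge, so the same 1.843 mol of electrons passes through cell 2.
Zn²⁺ + 2 e⁻ → Zn, so n(Zn) = 1.843 / 2 = 0.9214 mol.
m(Zn) = 0.9214 × 65.38 = 60.2 g.

60.2 g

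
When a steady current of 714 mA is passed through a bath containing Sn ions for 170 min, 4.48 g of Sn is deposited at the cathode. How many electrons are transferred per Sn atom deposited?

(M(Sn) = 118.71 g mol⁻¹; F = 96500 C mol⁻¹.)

2

Q = I·t = 0.7140 A × 10200 s = 7283 C, so n(e⁻) = 7283/96500 = 0.07547 mol.
n(Sn) deposited = 4.48 / 118.71 = 0.03774 mol.
Electrons per atom = n(e⁻)/n(Sn) = 0.07547 / 0.03774 = 2.00 ≈ 2, so the ion is Sn²⁺.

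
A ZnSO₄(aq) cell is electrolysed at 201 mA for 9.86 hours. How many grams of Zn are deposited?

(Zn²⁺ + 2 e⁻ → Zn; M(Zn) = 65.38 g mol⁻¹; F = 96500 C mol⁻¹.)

2.42 g

Q = I·t = 0.2010 A × 35496 s = 7135 C.
n(e⁻) = Q/F = 7135 / 96500 = 0.07393 mol.
Zn²⁺ + 2 e⁻ → Zn, so n(Zn) = n(e⁻)/2 = 0.03697 mol.
m = n·M = 0.03697 × 65.38 = 2.42 g.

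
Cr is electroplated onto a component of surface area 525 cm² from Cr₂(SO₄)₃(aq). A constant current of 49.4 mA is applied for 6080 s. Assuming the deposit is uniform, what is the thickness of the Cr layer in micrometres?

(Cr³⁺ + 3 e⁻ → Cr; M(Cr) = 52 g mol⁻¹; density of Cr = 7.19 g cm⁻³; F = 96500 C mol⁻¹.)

0.143 μm

Q = I·t = 0.04940 × 6080.0 = 300.4 C; n(e⁻) = 0.003112 mol.
n(Cr) = n(e⁻)/3 = 0.001037 mol, so m = 0.001037 × 52 = 0.05395 g.
Volume = m/ρ = 0.05395 / 7.19 = 0.007503 cm³.
Thickness = V/A = 0.007503 / 525 = 1.43 × 10⁻⁵ cm = 0.143 μm.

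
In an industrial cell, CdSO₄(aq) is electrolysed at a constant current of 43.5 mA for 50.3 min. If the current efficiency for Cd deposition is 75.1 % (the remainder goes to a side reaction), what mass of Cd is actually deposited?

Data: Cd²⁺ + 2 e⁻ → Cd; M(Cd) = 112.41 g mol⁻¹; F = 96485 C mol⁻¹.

Q = I·t = 0.04350 × 3018.0 = 131.3 C.
n(e⁻) = 131.3/96485 = 0.001361 mol; theoretically n(Cd) = 0.001361/2 = 0.0006803 mol, m_theo = 0.07648 g.
At 75.1 % efficiency, m_actual = 0.751 × 0.07648 = 0.0574 g.

0.0574 g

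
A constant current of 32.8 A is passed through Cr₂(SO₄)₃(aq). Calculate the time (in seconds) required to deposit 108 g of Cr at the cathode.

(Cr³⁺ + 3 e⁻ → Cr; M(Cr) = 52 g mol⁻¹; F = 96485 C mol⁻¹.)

n(Cr) = m/M = 108 / 52 = 2.077 mol.
Each Cr atom requires 3 electrons, so n(e⁻) = 3 × 2.077 = 6.231 mol.
Q = n(e⁻)·F = 6.231 × 96485 = 601200 C.
t = Q/I = 601200 / 32.80 A = 18330 s.

18300 s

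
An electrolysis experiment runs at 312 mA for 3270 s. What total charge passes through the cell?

Q = I·t = 0.3120 A × 3270.0 s = 1020 C.

1020 C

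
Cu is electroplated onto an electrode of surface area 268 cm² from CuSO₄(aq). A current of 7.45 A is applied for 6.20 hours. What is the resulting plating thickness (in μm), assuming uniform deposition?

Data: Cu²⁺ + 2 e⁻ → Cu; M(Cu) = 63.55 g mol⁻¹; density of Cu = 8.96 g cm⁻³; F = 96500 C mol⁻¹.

228 μm

Q = I·t = 7.450 × 22320 = 166300 C; n(e⁻) = 1.723 mol.
n(Cu) = n(e⁻)/2 = 0.8616 mol, so m = 0.8616 × 63.55 = 54.75 g.
Volume = m/ρ = 54.75 / 8.96 = 6.111 cm³.
Thickness = V/A = 6.111 / 268 = 0.0228 cm = 228 μm.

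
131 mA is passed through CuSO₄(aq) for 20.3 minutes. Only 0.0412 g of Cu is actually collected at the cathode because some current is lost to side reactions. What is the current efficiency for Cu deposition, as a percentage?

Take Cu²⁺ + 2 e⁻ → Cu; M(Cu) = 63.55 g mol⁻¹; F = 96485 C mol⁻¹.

Q = I·t = 0.1310 × 1218.0 = 159.6 C; n(e⁻) = 159.6/96485 = 0.001654 mol.
Theoretical n(Cu) = n(e⁻)/2 = 0.0008269 mol, i.e. m_theo = 0.0008269 × 63.55 = 0.05255 g.
Efficiency = m_actual / m_theo = 0.0412 / 0.05255 = 78.4 %.

78.4 %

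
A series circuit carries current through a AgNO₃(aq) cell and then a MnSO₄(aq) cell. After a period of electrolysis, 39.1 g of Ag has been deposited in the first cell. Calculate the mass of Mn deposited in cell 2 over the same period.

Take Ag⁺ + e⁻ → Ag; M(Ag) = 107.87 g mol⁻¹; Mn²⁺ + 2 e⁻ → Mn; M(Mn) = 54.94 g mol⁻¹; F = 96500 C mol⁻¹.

9.96 g

n(Ag) = 39.1 / 107.87 = 0.3625 mol.
Since Ag⁺ + e⁻ → Ag, n(e⁻) passed = 1 × 0.3625 = 0.3625 mol.
Cells in series carry the same charge, so the same 0.3625 mol of electrons passes through cell 2.
Mn²⁺ + 2 e⁻ → Mn, so n(Mn) = 0.3625 / 2 = 0.1812 mol.
m(Mn) = 0.1812 × 54.94 = 9.96 g.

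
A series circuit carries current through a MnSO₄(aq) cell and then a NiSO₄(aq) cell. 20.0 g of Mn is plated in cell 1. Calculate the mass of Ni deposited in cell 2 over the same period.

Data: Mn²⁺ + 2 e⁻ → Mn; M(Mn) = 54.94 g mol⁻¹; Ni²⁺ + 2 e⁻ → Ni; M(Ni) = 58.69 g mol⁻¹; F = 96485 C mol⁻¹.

n(Mn) = 20.0 / 54.94 = 0.3640 mol.
Since Mn²⁺ + 2 e⁻ → Mn, n(e⁻) passed = 2 × 0.3640 = 0.7281 mol.
Cells in series carry the same charge, so the same 0.7281 mol of electrons passes through cell 2.
Ni²⁺ + 2 e⁻ → Ni, so n(Ni) = 0.7281 / 2 = 0.3640 mol.
m(Ni) = 0.3640 × 58.69 = 21.4 g.

21.4 g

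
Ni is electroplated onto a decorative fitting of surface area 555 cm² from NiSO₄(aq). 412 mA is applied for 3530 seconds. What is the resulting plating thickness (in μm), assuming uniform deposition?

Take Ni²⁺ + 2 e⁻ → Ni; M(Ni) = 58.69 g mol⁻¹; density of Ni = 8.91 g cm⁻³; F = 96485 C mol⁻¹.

Q = I·t = 0.4120 × 3530.0 = 1454 C; n(e⁻) = 0.01507 mol.
n(Ni) = n(e⁻)/2 = 0.007537 mol, so m = 0.007537 × 58.69 = 0.4423 g.
Volume = m/ρ = 0.4423 / 8.91 = 0.04964 cm³.
Thickness = V/A = 0.04964 / 555 = 8.94 × 10⁻⁵ cm = 0.894 μm.

0.894 μm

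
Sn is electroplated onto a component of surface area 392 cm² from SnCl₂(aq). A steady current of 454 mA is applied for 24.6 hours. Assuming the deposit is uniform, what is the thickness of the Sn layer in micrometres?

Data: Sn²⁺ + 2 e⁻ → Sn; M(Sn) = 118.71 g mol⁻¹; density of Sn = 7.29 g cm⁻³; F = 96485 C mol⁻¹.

Q = I·t = 0.4540 × 88560 = 40210 C; n(e⁻) = 0.4167 mol.
n(Sn) = n(e⁻)/2 = 0.2084 mol, so m = 0.2084 × 118.71 = 24.73 g.
Volume = m/ρ = 24.73 / 7.29 = 3.393 cm³.
Thickness = V/A = 3.393 / 392 = 0.00866 cm = 86.6 μm.

86.6 μm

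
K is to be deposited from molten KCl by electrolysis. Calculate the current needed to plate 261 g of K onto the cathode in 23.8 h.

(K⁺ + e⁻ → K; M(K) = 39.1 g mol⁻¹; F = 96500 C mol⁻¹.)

7.52 A

n(K) = 261 / 39.1 = 6.675 mol.
n(e⁻) = 1 × 6.675 = 6.675 mol.
Q = n(e⁻)·F = 6.675 × 96500 = 644200 C.
I = Q/t = 644200 / 85680 s = 7.52 A.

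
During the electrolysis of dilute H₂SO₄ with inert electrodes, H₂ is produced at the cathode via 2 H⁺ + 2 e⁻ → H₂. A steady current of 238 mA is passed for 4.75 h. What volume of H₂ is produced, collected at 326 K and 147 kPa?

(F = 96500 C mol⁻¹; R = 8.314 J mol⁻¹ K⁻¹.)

Q = I·t = 0.2380 A × 17100 s = 4070 C.
n(e⁻) = Q/F = 4070 / 96500 = 0.04217 mol.
2 electrons are transferred per H₂ molecule, so n(H₂) = 0.04217 / 2 = 0.02109 mol.
V = nRT/P = (0.02109 × 8.314 × 326) / (147 × 10³ Pa) = 3.89 × 10⁻⁴ m³ = 0.389 L.

0.389 L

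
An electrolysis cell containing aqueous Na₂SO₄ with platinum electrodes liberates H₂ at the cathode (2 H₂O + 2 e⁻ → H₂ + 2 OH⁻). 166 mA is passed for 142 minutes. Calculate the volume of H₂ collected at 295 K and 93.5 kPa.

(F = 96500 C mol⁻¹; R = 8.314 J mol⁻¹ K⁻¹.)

0.192 L

Q = I·t = 0.1660 A × 8520.0 s = 1414 C.
n(e⁻) = Q/F = 1414 / 96500 = 0.01466 mol.
2 electrons are transferred per H₂ molecule, so n(H₂) = 0.01466 / 2 = 0.007328 mol.
V = nRT/P = (0.007328 × 8.314 × 295) / (93.5 × 10³ Pa) = 1.92 × 10⁻⁴ m³ = 0.192 L.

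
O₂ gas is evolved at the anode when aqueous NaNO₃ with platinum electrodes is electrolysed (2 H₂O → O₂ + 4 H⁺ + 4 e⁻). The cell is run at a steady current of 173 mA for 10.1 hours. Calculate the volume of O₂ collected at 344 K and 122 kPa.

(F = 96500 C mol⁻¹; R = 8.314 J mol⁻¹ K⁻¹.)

Q = I·t = 0.1730 A × 36360 s = 6290 C.
n(e⁻) = Q/F = 6290 / 96500 = 0.06518 mol.
4 electrons are transferred per O₂ molecule, so n(O₂) = 0.06518 / 4 = 0.01630 mol.
V = nRT/P = (0.01630 × 8.314 × 344) / (122 × 10³ Pa) = 3.82 × 10⁻⁴ m³ = 0.382 L.

0.382 L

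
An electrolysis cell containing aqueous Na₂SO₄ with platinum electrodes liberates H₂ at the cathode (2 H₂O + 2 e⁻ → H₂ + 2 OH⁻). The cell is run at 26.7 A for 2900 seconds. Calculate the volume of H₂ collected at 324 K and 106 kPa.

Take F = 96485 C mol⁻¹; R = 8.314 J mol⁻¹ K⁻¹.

Q = I·t = 26.70 A × 2900.0 s = 77430 C.
n(e⁻) = Q/F = 77430 / 96485 = 0.8025 mol.
2 electrons are transferred per H₂ molecule, so n(H₂) = 0.8025 / 2 = 0.4013 mol.
V = nRT/P = (0.4013 × 8.314 × 324) / (106 × 10³ Pa) = 0.0102 m³ = 10.2 L.

10.2 L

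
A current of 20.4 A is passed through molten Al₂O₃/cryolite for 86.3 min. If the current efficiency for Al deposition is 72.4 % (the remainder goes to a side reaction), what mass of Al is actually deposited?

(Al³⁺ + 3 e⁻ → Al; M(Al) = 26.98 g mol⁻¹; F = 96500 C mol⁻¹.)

7.13 g

Q = I·t = 20.40 × 5178.0 = 105600 C.
n(e⁻) = 105600/96500 = 1.095 mol; theoretically n(Al) = 1.095/3 = 0.3649 mol, m_theo = 9.844 g.
At 72.4 % efficiency, m_actual = 0.724 × 9.844 = 7.13 g.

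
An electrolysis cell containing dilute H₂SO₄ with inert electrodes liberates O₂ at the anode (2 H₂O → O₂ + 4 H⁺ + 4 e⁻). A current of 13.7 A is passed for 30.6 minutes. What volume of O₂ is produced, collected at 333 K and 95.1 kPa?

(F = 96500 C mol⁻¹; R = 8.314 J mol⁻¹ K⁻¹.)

Q = I·t = 13.70 A × 1836.0 s = 25150 C.
n(e⁻) = Q/F = 25150 / 96500 = 0.2607 mol.
4 electrons are transferred per O₂ molecule, so n(O₂) = 0.2607 / 4 = 0.06516 mol.
V = nRT/P = (0.06516 × 8.314 × 333) / (95.1 × 10³ Pa) = 0.00190 m³ = 1.90 L.

1.90 L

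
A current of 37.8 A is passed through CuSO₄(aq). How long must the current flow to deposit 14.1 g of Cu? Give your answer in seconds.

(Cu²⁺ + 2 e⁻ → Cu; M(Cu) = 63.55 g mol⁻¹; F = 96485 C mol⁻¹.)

n(Cu) = m/M = 14.1 / 63.55 = 0.2219 mol.
Each Cu atom requires 2 electrons, so n(e⁻) = 2 × 0.2219 = 0.4437 mol.
Q = n(e⁻)·F = 0.4437 × 96485 = 42810 C.
t = Q/I = 42810 / 37.80 A = 1133 s.

1130 s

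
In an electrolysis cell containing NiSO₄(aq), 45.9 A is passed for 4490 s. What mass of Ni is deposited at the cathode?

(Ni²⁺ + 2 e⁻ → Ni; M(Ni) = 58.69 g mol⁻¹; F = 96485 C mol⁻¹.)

Q = I·t = 45.90 A × 4490.0 s = 206100 C.
n(e⁻) = Q/F = 206100 / 96485 = 2.136 mol.
Ni²⁺ + 2 e⁻ → Ni, so n(Ni) = n(e⁻)/2 = 1.068 mol.
m = n·M = 1.068 × 58.69 = 62.7 g.

62.7 g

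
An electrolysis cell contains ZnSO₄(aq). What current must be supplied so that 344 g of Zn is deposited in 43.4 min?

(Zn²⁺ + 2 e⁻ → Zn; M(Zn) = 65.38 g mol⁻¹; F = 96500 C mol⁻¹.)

390 A

n(Zn) = 344 / 65.38 = 5.262 mol.
n(e⁻) = 2 × 5.262 = 10.52 mol.
Q = n(e⁻)·F = 10.52 × 96500 = 1015000 C.
I = Q/t = 1015000 / 2604.0 s = 390 A.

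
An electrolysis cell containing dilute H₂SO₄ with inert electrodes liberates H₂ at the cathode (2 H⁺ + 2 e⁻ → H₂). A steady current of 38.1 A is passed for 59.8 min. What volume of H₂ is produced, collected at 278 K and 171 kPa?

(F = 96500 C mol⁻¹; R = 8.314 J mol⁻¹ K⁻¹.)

9.57 L

Q = I·t = 38.10 A × 3588.0 s = 136700 C.
n(e⁻) = Q/F = 136700 / 96500 = 1.417 mol.
2 electrons are transferred per H₂ molecule, so n(H₂) = 1.417 / 2 = 0.7083 mol.
V = nRT/P = (0.7083 × 8.314 × 278) / (171 × 10³ Pa) = 0.00957 m³ = 9.57 L.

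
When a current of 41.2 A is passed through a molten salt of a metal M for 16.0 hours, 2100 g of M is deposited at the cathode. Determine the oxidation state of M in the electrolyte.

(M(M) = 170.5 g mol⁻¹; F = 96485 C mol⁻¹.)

Q = I·t = 41.20 A × 57600 s = 2373000 C, so n(e⁻) = 2373000/96485 = 24.60 mol.
n(M) deposited = 2100 / 170.5 = 12.32 mol.
Electrons per atom = n(e⁻)/n(M) = 24.60 / 12.32 = 2.00 ≈ 2, so the ion is M²⁺.

+2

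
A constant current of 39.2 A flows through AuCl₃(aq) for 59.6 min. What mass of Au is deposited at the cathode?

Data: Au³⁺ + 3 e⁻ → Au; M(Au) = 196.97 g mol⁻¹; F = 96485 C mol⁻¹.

95.4 g

Q = I·t = 39.20 A × 3576.0 s = 140200 C.
n(e⁻) = Q/F = 140200 / 96485 = 1.453 mol.
Au³⁺ + 3 e⁻ → Au, so n(Au) = n(e⁻)/3 = 0.4843 mol.
m = n·M = 0.4843 × 196.97 = 95.4 g.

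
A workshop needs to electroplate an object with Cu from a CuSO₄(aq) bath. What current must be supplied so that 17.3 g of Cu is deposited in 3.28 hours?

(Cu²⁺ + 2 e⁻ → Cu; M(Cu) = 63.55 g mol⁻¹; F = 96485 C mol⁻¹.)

4.45 A

n(Cu) = 17.3 / 63.55 = 0.2722 mol.
n(e⁻) = 2 × 0.2722 = 0.5445 mol.
Q = n(e⁻)·F = 0.5445 × 96485 = 52530 C.
I = Q/t = 52530 / 11808 s = 4.45 A.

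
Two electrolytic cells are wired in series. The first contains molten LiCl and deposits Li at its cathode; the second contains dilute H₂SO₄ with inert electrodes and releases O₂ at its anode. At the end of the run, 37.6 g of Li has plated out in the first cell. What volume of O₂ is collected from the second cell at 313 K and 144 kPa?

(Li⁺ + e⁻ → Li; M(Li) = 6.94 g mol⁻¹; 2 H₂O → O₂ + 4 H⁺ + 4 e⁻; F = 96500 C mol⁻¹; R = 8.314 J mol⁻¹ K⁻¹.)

n(Li) = 37.6 / 6.94 = 5.418 mol, so n(e⁻) = 1 × 5.418 = 5.418 mol.
The cells are in series, so the same 5.418 mol of electrons passes through the second cell.
2 H₂O → O₂ + 4 H⁺ + 4 e⁻ — 4 mol e⁻ per mol O₂, so n(O₂) = 5.418/4 = 1.354 mol.
V = nRT/P = (1.354 × 8.314 × 313) / (144 × 10³) = 0.0245 m³ = 24.5 L.

24.5 L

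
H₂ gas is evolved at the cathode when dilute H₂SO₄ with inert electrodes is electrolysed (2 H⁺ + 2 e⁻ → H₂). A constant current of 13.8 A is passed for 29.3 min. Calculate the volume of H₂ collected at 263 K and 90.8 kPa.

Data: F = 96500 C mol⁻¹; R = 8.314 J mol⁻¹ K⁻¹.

Q = I·t = 13.80 A × 1758.0 s = 24260 C.
n(e⁻) = Q/F = 24260 / 96500 = 0.2514 mol.
2 electrons are transferred per H₂ molecule, so n(H₂) = 0.2514 / 2 = 0.1257 mol.
V = nRT/P = (0.1257 × 8.314 × 263) / (90.8 × 10³ Pa) = 0.00303 m³ = 3.03 L.

3.03 L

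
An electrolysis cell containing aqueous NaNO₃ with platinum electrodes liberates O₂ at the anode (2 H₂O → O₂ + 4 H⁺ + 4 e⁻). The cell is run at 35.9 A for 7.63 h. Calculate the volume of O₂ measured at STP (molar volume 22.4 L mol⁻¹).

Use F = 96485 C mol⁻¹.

Q = I·t = 35.90 A × 27468 s = 986100 C.
n(e⁻) = Q/F = 986100 / 96485 = 10.22 mol.
4 electrons are transferred per O₂ molecule, so n(O₂) = 10.22 / 4 = 2.555 mol.
V = n × V_m = 2.555 × 22.4 = 57.2 L.

57.2 L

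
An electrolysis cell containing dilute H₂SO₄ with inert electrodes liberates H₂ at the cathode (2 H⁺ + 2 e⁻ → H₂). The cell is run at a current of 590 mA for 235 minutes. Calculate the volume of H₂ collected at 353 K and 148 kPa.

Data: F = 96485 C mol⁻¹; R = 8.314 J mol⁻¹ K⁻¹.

Q = I·t = 0.5900 A × 14100 s = 8319 C.
n(e⁻) = Q/F = 8319 / 96485 = 0.08622 mol.
2 electrons are transferred per H₂ molecule, so n(H₂) = 0.08622 / 2 = 0.04311 mol.
V = nRT/P = (0.04311 × 8.314 × 353) / (148 × 10³ Pa) = 8.55 × 10⁻⁴ m³ = 0.855 L.

0.855 L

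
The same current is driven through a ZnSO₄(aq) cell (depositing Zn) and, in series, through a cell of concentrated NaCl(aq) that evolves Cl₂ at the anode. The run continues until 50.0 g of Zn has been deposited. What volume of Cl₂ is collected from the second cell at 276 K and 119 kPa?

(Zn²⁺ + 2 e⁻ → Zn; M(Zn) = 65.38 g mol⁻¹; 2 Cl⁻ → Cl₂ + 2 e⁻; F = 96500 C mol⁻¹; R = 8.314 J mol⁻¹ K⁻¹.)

14.7 L

n(Zn) = 50.0 / 65.38 = 0.7648 mol, so n(e⁻) = 2 × 0.7648 = 1.530 mol.
The cells are in series, so the same 1.530 mol of electrons passes through the second cell.
2 Cl⁻ → Cl₂ + 2 e⁻ — 2 mol e⁻ per mol Cl₂, so n(Cl₂) = 1.530/2 = 0.7648 mol.
V = nRT/P = (0.7648 × 8.314 × 276) / (119 × 10³) = 0.0147 m³ = 14.7 L.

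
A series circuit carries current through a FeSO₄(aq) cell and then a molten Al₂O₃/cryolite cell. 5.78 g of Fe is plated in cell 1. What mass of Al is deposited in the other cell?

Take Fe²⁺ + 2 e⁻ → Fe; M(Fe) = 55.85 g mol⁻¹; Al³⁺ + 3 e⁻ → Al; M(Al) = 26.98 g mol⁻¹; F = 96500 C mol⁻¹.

n(Fe) = 5.78 / 55.85 = 0.1035 mol.
Since Fe²⁺ + 2 e⁻ → Fe, n(e⁻) passed = 2 × 0.1035 = 0.2070 mol.
Cells in series carry the same charge, so the same 0.2070 mol of electrons passes through cell 2.
Al³⁺ + 3 e⁻ → Al, so n(Al) = 0.2070 / 3 = 0.06899 mol.
m(Al) = 0.06899 × 26.98 = 1.86 g.

1.86 g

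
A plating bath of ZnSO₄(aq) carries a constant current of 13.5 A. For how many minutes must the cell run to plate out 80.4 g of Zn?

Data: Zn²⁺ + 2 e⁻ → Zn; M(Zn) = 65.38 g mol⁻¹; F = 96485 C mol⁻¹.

n(Zn) = m/M = 80.4 / 65.38 = 1.230 mol.
Each Zn atom requires 2 electrons, so n(e⁻) = 2 × 1.230 = 2.459 mol.
Q = n(e⁻)·F = 2.459 × 96485 = 237300 C.
t = Q/I = 237300 / 13.50 A = 17580 s = 293 min.

293 min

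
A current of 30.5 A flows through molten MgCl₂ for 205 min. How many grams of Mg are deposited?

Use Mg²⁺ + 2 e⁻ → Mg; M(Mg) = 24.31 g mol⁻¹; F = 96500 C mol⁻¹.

47.3 g

Q = I·t = 30.50 A × 12300 s = 375200 C.
n(e⁻) = Q/F = 375200 / 96500 = 3.888 mol.
Mg²⁺ + 2 e⁻ → Mg, so n(Mg) = n(e⁻)/2 = 1.944 mol.
m = n·M = 1.944 × 24.31 = 47.3 g.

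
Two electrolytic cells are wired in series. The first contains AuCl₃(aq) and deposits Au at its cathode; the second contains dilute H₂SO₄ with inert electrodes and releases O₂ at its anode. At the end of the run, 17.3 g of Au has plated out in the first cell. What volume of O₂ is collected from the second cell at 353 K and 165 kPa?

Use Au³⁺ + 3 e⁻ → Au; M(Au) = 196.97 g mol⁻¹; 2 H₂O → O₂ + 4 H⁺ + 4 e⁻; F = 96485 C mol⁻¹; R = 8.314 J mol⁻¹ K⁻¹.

1.17 L

n(Au) = 17.3 / 196.97 = 0.08783 mol, so n(e⁻) = 3 × 0.08783 = 0.2635 mol.
The cells are in series, so the same 0.2635 mol of electrons passes through the second cell.
2 H₂O → O₂ + 4 H⁺ + 4 e⁻ — 4 mol e⁻ per mol O₂, so n(O₂) = 0.2635/4 = 0.06587 mol.
V = nRT/P = (0.06587 × 8.314 × 353) / (165 × 10³) = 0.00117 m³ = 1.17 L.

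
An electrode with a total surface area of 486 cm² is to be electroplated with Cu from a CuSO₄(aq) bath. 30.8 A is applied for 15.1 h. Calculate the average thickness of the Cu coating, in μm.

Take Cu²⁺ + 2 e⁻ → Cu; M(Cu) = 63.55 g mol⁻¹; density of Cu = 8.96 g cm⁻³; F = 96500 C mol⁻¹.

Q = I·t = 30.80 × 54360 = 1674000 C; n(e⁻) = 17.35 mol.
n(Cu) = n(e⁻)/2 = 8.675 mol, so m = 8.675 × 63.55 = 551.3 g.
Volume = m/ρ = 551.3 / 8.96 = 61.53 cm³.
Thickness = V/A = 61.53 / 486 = 0.127 cm = 1270 μm.

1270 μm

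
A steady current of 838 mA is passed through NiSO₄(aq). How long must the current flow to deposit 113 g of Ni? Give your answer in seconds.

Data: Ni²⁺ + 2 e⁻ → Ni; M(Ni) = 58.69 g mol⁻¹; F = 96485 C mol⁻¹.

n(Ni) = m/M = 113 / 58.69 = 1.925 mol.
Each Ni atom requires 2 electrons, so n(e⁻) = 2 × 1.925 = 3.851 mol.
Q = n(e⁻)·F = 3.851 × 96485 = 371500 C.
t = Q/I = 371500 / 0.8380 A = 443400 s.

4.43 × 10⁵ s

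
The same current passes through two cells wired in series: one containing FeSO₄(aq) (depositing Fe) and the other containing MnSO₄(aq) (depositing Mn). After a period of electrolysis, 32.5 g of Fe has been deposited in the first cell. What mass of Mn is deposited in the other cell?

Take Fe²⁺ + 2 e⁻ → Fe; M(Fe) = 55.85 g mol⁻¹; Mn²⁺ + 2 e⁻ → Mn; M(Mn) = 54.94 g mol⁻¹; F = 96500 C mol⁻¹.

32.0 g

n(Fe) = 32.5 / 55.85 = 0.5819 mol.
Since Fe²⁺ + 2 e⁻ → Fe, n(e⁻) passed = 2 × 0.5819 = 1.164 mol.
Cells in series carry the same charge, so the same 1.164 mol of electrons passes through cell 2.
Mn²⁺ + 2 e⁻ → Mn, so n(Mn) = 1.164 / 2 = 0.5819 mol.
m(Mn) = 0.5819 × 54.94 = 32.0 g.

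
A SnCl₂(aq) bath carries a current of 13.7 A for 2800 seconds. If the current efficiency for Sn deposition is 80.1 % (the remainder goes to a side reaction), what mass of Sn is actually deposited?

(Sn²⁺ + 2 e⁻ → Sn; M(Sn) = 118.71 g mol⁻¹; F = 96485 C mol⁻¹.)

Q = I·t = 13.70 × 2800.0 = 38360 C.
n(e⁻) = 38360/96485 = 0.3976 mol; theoretically n(Sn) = 0.3976/2 = 0.1988 mol, m_theo = 23.60 g.
At 80.1 % efficiency, m_actual = 0.801 × 23.60 = 18.9 g.

18.9 g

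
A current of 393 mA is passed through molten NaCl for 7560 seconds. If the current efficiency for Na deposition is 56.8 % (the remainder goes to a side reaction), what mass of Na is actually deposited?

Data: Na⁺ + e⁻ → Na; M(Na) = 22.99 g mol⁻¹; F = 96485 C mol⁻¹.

0.402 g

Q = I·t = 0.3930 × 7560.0 = 2971 C.
n(e⁻) = 2971/96485 = 0.03079 mol; theoretically n(Na) = 0.03079/1 = 0.03079 mol, m_theo = 0.7079 g.
At 56.8 % efficiency, m_actual = 0.568 × 0.7079 = 0.402 g.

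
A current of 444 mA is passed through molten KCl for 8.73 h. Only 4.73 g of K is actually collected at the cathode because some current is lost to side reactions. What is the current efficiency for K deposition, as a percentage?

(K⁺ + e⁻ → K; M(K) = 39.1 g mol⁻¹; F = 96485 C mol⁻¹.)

Q = I·t = 0.4440 × 31428 = 13950 C; n(e⁻) = 13950/96485 = 0.1446 mol.
Theoretical n(K) = n(e⁻)/1 = 0.1446 mol, i.e. m_theo = 0.1446 × 39.1 = 5.655 g.
Efficiency = m_actual / m_theo = 4.73 / 5.655 = 83.6 %.

83.6 %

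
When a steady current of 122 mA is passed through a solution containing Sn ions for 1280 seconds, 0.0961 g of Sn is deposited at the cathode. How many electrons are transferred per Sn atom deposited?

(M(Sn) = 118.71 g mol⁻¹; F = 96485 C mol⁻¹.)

Q = I·t = 0.1220 A × 1280.0 s = 156.2 C, so n(e⁻) = 156.2/96485 = 0.001618 mol.
n(Sn) deposited = 0.0961 / 118.71 = 0.0008095 mol.
Electrons per atom = n(e⁻)/n(Sn) = 0.001618 / 0.0008095 = 2.00 ≈ 2, so the ion is Sn²⁺.

2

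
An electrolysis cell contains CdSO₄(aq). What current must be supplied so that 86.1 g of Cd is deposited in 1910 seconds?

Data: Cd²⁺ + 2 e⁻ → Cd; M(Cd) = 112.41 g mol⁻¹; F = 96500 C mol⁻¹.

77.4 A

n(Cd) = 86.1 / 112.41 = 0.7659 mol.
n(e⁻) = 2 × 0.7659 = 1.532 mol.
Q = n(e⁻)·F = 1.532 × 96500 = 147800 C.
I = Q/t = 147800 / 1910.0 s = 77.4 A.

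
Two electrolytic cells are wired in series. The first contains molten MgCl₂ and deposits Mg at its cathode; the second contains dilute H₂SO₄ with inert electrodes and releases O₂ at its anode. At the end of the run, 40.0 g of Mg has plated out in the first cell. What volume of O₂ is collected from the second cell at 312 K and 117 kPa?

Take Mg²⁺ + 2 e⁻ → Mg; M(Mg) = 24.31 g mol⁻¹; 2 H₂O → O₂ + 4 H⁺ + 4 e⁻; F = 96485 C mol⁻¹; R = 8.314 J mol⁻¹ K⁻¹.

18.2 L

n(Mg) = 40.0 / 24.31 = 1.645 mol, so n(e⁻) = 2 × 1.645 = 3.291 mol.
The cells are in series, so the same 3.291 mol of electrons passes through the second cell.
2 H₂O → O₂ + 4 H⁺ + 4 e⁻ — 4 mol e⁻ per mol O₂, so n(O₂) = 3.291/4 = 0.8227 mol.
V = nRT/P = (0.8227 × 8.314 × 312) / (117 × 10³) = 0.0182 m³ = 18.2 L.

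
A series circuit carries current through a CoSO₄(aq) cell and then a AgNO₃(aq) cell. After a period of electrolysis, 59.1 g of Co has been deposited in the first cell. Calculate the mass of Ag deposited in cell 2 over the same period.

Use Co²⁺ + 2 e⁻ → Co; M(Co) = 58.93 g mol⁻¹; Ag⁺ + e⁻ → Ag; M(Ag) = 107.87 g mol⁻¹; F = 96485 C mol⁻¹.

216 g

n(Co) = 59.1 / 58.93 = 1.003 mol.
Since Co²⁺ + 2 e⁻ → Co, n(e⁻) passed = 2 × 1.003 = 2.006 mol.
Cells in series carry the same charge, so the same 2.006 mol of electrons passes through cell 2.
Ag⁺ + e⁻ → Ag, so n(Ag) = 2.006 / 1 = 2.006 mol.
m(Ag) = 2.006 × 107.87 = 216 g.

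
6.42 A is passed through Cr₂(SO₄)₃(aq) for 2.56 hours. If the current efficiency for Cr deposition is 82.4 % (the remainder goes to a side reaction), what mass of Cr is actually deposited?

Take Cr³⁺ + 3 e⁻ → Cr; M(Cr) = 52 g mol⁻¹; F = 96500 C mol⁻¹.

8.76 g

Q = I·t = 6.420 × 9216.0 = 59170 C.
n(e⁻) = 59170/96500 = 0.6131 mol; theoretically n(Cr) = 0.6131/3 = 0.2044 mol, m_theo = 10.63 g.
At 82.4 % efficiency, m_actual = 0.824 × 10.63 = 8.76 g.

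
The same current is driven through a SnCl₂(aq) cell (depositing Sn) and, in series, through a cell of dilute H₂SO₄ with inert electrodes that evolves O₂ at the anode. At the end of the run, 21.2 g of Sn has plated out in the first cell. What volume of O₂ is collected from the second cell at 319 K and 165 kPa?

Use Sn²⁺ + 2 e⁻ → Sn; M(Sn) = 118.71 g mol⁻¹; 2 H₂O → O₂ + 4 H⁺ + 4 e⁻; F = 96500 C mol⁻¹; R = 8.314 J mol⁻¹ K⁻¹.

1.44 L

n(Sn) = 21.2 / 118.71 = 0.1786 mol, so n(e⁻) = 2 × 0.1786 = 0.3572 mol.
The cells are in series, so the same 0.3572 mol of electrons passes through the second cell.
2 H₂O → O₂ + 4 H⁺ + 4 e⁻ — 4 mol e⁻ per mol O₂, so n(O₂) = 0.3572/4 = 0.08929 mol.
V = nRT/P = (0.08929 × 8.314 × 319) / (165 × 10³) = 0.00144 m³ = 1.44 L.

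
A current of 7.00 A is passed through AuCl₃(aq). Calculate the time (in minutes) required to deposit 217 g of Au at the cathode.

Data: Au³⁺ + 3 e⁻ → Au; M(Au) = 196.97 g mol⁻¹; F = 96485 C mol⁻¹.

759 min

n(Au) = m/M = 217 / 196.97 = 1.102 mol.
Each Au atom requires 3 electrons, so n(e⁻) = 3 × 1.102 = 3.305 mol.
Q = n(e⁻)·F = 3.305 × 96485 = 318900 C.
t = Q/I = 318900 / 7.000 A = 45560 s = 759 min.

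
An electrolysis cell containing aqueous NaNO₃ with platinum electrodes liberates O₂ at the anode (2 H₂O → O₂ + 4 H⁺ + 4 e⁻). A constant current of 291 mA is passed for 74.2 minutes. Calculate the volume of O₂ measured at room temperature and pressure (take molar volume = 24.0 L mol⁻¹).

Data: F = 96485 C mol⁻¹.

Q = I·t = 0.2910 A × 4452.0 s = 1296 C.
n(e⁻) = Q/F = 1296 / 96485 = 0.01343 mol.
4 electrons are transferred per O₂ molecule, so n(O₂) = 0.01343 / 4 = 0.003357 mol.
V = n × V_m = 0.003357 × 24.0 = 0.0806 L.

0.0806 L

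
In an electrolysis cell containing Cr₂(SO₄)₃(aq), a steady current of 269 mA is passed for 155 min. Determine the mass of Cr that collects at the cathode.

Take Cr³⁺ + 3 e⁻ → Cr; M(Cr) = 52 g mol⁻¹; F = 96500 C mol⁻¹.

Q = I·t = 0.2690 A × 9300.0 s = 2502 C.
n(e⁻) = Q/F = 2502 / 96500 = 0.02592 mol.
Cr³⁺ + 3 e⁻ → Cr, so n(Cr) = n(e⁻)/3 = 0.008641 mol.
m = n·M = 0.008641 × 52 = 0.449 g.

0.449 g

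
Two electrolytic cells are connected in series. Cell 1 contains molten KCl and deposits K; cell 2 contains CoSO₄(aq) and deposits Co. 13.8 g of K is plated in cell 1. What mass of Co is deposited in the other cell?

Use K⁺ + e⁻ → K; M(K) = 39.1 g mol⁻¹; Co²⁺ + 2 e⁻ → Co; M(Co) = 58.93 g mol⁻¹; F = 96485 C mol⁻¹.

n(K) = 13.8 / 39.1 = 0.3529 mol.
Since K⁺ + e⁻ → K, n(e⁻) passed = 1 × 0.3529 = 0.3529 mol.
Cells in series carry the same charge, so the same 0.3529 mol of electrons passes through cell 2.
Co²⁺ + 2 e⁻ → Co, so n(Co) = 0.3529 / 2 = 0.1765 mol.
m(Co) = 0.1765 × 58.93 = 10.4 g.

10.4 g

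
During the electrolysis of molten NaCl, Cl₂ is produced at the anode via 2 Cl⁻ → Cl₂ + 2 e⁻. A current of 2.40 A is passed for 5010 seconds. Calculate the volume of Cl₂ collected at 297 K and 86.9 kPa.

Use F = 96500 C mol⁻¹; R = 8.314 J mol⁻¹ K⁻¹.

1.77 L

Q = I·t = 2.400 A × 5010.0 s = 12020 C.
n(e⁻) = Q/F = 12020 / 96500 = 0.1246 mol.
2 electrons are transferred per Cl₂ molecule, so n(Cl₂) = 0.1246 / 2 = 0.06230 mol.
V = nRT/P = (0.06230 × 8.314 × 297) / (86.9 × 10³ Pa) = 0.00177 m³ = 1.77 L.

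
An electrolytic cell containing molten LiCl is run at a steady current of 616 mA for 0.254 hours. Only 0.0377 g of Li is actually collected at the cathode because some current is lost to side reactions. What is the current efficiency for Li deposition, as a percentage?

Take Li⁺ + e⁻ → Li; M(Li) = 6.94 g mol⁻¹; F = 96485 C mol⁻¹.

Q = I·t = 0.6160 × 914.40 = 563.3 C; n(e⁻) = 563.3/96485 = 0.005838 mol.
Theoretical n(Li) = n(e⁻)/1 = 0.005838 mol, i.e. m_theo = 0.005838 × 6.94 = 0.04052 g.
Efficiency = m_actual / m_theo = 0.0377 / 0.04052 = 93.1 %.

93.1 %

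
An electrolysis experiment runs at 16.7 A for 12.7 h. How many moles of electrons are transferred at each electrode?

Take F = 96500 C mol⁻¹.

Q = I·t = 16.70 A × 45720 s = 763500 C.
n(e⁻) = Q/F = 763500 / 96500 = 7.91 mol.

7.91 mol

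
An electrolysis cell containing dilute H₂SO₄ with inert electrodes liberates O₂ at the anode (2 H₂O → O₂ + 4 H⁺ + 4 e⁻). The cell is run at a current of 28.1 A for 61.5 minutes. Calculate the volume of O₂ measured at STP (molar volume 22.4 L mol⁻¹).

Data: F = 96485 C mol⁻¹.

Q = I·t = 28.10 A × 3690.0 s = 103700 C.
n(e⁻) = Q/F = 103700 / 96485 = 1.075 mol.
4 electrons are transferred per O₂ molecule, so n(O₂) = 1.075 / 4 = 0.2687 mol.
V = n × V_m = 0.2687 × 22.4 = 6.02 L.

6.02 L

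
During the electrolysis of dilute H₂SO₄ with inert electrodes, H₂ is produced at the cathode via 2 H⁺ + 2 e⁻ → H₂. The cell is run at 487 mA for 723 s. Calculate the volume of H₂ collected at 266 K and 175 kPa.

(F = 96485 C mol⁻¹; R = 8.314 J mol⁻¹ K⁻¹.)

Q = I·t = 0.4870 A × 723.00 s = 352.1 C.
n(e⁻) = Q/F = 352.1 / 96485 = 0.003649 mol.
2 electrons are transferred per H₂ molecule, so n(H₂) = 0.003649 / 2 = 0.001825 mol.
V = nRT/P = (0.001825 × 8.314 × 266) / (175 × 10³ Pa) = 2.31 × 10⁻⁵ m³ = 0.0231 L.

0.0231 L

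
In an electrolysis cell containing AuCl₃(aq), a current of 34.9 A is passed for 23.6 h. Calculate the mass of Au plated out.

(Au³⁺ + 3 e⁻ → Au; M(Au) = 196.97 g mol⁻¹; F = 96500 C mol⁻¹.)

Q = I·t = 34.90 A × 84960 s = 2965000 C.
n(e⁻) = Q/F = 2965000 / 96500 = 30.73 mol.
Au³⁺ + 3 e⁻ → Au, so n(Au) = n(e⁻)/3 = 10.24 mol.
m = n·M = 10.24 × 196.97 = 2020 g.

2020 g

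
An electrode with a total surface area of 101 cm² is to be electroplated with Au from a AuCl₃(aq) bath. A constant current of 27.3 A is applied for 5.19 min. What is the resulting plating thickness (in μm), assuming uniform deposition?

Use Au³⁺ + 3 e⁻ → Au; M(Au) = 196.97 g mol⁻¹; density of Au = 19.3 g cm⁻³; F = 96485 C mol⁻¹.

Q = I·t = 27.30 × 311.40 = 8501 C; n(e⁻) = 0.08811 mol.
n(Au) = n(e⁻)/3 = 0.02937 mol, so m = 0.02937 × 196.97 = 5.785 g.
Volume = m/ρ = 5.785 / 19.3 = 0.2997 cm³.
Thickness = V/A = 0.2997 / 101 = 0.00297 cm = 29.7 μm.

29.7 μm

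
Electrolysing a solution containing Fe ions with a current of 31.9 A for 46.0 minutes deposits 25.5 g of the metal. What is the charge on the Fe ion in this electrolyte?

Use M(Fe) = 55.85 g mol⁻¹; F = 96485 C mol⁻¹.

+2

Q = I·t = 31.90 A × 2760.0 s = 88040 C, so n(e⁻) = 88040/96485 = 0.9125 mol.
n(Fe) deposited = 25.5 / 55.85 = 0.4566 mol.
Electrons per atom = n(e⁻)/n(Fe) = 0.9125 / 0.4566 = 2.00 ≈ 2, so the ion is Fe²⁺.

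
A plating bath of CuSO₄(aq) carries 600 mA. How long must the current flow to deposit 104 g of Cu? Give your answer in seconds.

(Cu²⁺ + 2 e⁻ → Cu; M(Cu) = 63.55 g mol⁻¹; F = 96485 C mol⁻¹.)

n(Cu) = m/M = 104 / 63.55 = 1.637 mol.
Each Cu atom requires 2 electrons, so n(e⁻) = 2 × 1.637 = 3.273 mol.
Q = n(e⁻)·F = 3.273 × 96485 = 315800 C.
t = Q/I = 315800 / 0.6000 A = 526300 s.

5.26 × 10⁵ s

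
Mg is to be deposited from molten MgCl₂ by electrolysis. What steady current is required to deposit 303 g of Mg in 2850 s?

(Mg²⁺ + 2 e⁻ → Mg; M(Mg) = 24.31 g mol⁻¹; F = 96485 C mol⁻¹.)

n(Mg) = 303 / 24.31 = 12.46 mol.
n(e⁻) = 2 × 12.46 = 24.93 mol.
Q = n(e⁻)·F = 24.93 × 96485 = 2405000 C.
I = Q/t = 2405000 / 2850.0 s = 844 A.

844 A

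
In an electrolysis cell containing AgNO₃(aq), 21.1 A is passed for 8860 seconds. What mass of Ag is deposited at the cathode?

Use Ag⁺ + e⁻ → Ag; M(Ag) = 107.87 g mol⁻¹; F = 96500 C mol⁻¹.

209 g

Q = I·t = 21.10 A × 8860.0 s = 186900 C.
n(e⁻) = Q/F = 186900 / 96500 = 1.937 mol.
Ag⁺ + e⁻ → Ag, so n(Ag) = n(e⁻)/1 = 1.937 mol.
m = n·M = 1.937 × 107.87 = 209 g.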